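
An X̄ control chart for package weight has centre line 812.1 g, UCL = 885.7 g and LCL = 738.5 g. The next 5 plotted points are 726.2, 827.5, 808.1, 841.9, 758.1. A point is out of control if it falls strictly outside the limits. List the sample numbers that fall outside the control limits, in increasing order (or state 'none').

Compare each point to [738.5, 885.7]: sample 1 = 726.2 < LCL.

1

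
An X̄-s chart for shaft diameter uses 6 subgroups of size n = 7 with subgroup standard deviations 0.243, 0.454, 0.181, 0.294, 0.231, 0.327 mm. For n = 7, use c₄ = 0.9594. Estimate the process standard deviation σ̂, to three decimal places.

0.301

s̄ = (0.243 + 0.454 + 0.181 + 0.294 + 0.231 + 0.327) / 6 = 0.2883
σ̂ = s̄ / c₄ = 0.2883 / 0.9594 = 0.3005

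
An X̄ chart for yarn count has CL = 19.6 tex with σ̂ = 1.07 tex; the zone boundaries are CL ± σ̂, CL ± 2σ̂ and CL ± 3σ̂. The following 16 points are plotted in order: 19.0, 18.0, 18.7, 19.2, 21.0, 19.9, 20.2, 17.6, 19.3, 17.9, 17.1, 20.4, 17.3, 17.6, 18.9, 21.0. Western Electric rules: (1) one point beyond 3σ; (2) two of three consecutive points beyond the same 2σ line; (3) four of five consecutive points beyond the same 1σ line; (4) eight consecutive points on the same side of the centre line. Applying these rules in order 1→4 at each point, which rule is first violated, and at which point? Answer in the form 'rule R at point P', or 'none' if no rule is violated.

Zone of each point (C = within 1σ̂, B = 1σ̂–2σ̂, A = 2σ̂–3σ̂, * = beyond 3σ̂; sign = side of CL): 1:-C, 2:-B, 3:-C, 4:-C, 5:+B, 6:+C, 7:+C, 8:-B, 9:-C, 10:-B, 11:-A, 12:+C, 13:-A, 14:-B, 15:-C, 16:+B
Rule 2 (two of three consecutive points beyond the same 2σ limit) is satisfied at point 13.

rule 2 at point 13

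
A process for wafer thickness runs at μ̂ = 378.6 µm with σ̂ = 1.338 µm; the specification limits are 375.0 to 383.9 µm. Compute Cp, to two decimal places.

Cp = (USL − LSL) / (6σ̂) = (383.9 − 375.0) / (6 × 1.338) = 8.9000 / 8.0280 = 1.1086

1.11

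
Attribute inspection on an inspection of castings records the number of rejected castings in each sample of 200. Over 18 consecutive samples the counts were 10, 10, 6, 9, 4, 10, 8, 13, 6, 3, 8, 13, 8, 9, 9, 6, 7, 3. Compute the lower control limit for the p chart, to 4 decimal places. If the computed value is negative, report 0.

p̄ = Σdᵢ / (k·n) = 142 / (18 × 200) = 0.03944
LCL = p̄ − 3·√(p̄(1−p̄)/n) = 0.03944 − 3 × 0.01376 = -0.00185 → 0 (negative, so LCL = 0)

0.0000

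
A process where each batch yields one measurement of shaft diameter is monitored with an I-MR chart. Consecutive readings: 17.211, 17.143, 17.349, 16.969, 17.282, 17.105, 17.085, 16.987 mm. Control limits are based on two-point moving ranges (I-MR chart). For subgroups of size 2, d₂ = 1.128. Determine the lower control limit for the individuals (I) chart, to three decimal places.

X̄ = (17.211 + 17.143 + 17.349 + 16.969 + 17.282 + 17.105 + 17.085 + 16.987) / 8 = 17.1414
Moving ranges: 0.068, 0.206, 0.380, 0.313, 0.177, 0.020, 0.098; M̄R̄ = 1.2620 / 7 = 0.1803
LCL = X̄ − 3·M̄R̄/d₂ = 17.1414 − 3 × 0.1803 / 1.128 = 16.6619

16.662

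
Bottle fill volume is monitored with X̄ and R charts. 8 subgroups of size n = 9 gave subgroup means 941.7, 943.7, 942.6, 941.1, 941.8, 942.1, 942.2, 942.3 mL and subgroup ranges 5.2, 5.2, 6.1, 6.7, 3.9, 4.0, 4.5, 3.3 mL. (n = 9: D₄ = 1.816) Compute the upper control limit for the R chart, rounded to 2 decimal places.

8.83

R̄ = (5.2 + 5.2 + 6.1 + 6.7 + 3.9 + 4.0 + 4.5 + 3.3) / 8 = 38.9000 / 8 = 4.8625
UCL_R = D₄·R̄ = 1.816 × 4.8625 = 8.8303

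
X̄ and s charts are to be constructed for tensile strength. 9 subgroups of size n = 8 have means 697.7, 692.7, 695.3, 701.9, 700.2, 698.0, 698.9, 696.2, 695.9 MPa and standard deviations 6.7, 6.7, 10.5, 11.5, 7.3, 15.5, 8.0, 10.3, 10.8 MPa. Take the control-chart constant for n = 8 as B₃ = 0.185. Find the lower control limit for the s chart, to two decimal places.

1.79

s̄ = (6.7 + 6.7 + 10.5 + 11.5 + 7.3 + 15.5 + 8.0 + 10.3 + 10.8) / 9 = 9.7000
LCL_s = B₃·s̄ = 0.185 × 9.7000 = 1.7945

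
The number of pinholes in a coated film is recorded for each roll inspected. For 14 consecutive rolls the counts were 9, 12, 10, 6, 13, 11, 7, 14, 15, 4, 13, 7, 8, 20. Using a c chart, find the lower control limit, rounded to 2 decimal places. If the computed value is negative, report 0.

0.86

c̄ = (9 + 12 + 10 + 6 + 13 + 11 + 7 + 14 + 15 + 4 + 13 + 7 + 8 + 20) / 14 = 149 / 14 = 10.6429
LCL = c̄ − 3√c̄ = 10.6429 − 3 × 3.2623 = 0.8558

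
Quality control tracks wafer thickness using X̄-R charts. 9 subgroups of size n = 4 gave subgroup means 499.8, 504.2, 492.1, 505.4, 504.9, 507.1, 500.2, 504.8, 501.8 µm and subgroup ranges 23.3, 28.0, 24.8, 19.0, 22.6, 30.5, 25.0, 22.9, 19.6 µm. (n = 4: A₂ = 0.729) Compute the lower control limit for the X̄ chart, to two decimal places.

X̄̄ = (499.8 + 504.2 + 492.1 + 505.4 + 504.9 + 507.1 + 500.2 + 504.8 + 501.8) / 9 = 4520.3000 / 9 = 502.2556
R̄ = (23.3 + 28.0 + 24.8 + 19.0 + 22.6 + 30.5 + 25.0 + 22.9 + 19.6) / 9 = 215.7000 / 9 = 23.9667
LCL = X̄̄ − A₂·R̄ = 502.2556 − 0.729 × 23.9667 = 484.7839

484.78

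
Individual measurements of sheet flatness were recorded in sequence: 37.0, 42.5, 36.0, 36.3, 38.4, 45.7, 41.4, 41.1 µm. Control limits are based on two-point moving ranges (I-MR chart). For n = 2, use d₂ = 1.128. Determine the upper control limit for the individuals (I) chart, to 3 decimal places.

49.792

X̄ = (37.0 + 42.5 + 36.0 + 36.3 + 38.4 + 45.7 + 41.4 + 41.1) / 8 = 39.8000
Moving ranges: 5.5, 6.5, 0.3, 2.1, 7.3, 4.3, 0.3; M̄R̄ = 26.3000 / 7 = 3.7571
UCL = X̄ + 3·M̄R̄/d₂ = 39.8000 + 3 × 3.7571 / 1.128 = 49.7924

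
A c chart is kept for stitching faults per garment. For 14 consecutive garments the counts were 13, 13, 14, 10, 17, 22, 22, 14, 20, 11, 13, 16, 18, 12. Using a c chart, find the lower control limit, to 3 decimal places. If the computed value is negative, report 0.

3.601

c̄ = (13 + 13 + 14 + 10 + 17 + 22 + 22 + 14 + 20 + 11 + 13 + 16 + 18 + 12) / 14 = 215 / 14 = 15.3571
LCL = c̄ − 3√c̄ = 15.3571 − 3 × 3.9188 = 3.6007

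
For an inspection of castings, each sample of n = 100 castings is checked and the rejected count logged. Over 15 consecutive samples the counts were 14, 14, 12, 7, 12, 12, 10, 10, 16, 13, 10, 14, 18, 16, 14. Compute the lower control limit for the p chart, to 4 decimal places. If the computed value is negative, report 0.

p̄ = Σdᵢ / (k·n) = 192 / (15 × 100) = 0.12800
LCL = p̄ − 3·√(p̄(1−p̄)/n) = 0.12800 − 3 × 0.03341 = 0.02777

0.0278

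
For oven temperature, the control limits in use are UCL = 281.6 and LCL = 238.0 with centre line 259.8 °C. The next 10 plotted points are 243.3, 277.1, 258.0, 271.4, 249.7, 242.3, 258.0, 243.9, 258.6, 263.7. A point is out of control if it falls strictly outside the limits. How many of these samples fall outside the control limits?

0

All 10 points lie within [238.0, 281.6].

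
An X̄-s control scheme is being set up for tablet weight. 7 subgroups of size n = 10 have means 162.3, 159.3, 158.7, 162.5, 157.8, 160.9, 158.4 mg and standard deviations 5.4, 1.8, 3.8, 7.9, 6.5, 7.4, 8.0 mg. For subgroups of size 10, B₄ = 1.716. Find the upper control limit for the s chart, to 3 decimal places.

10.002

s̄ = (5.4 + 1.8 + 3.8 + 7.9 + 6.5 + 7.4 + 8.0) / 7 = 5.8286
UCL_s = B₄·s̄ = 1.716 × 5.8286 = 10.0018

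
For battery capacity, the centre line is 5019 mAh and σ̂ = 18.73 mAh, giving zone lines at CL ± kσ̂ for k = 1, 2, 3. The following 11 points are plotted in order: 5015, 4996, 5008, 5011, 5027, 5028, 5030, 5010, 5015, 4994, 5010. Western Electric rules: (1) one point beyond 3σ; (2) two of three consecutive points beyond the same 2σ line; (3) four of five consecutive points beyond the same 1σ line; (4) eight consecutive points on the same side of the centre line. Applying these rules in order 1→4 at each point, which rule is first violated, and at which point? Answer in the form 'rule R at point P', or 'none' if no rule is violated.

none

Zone of each point (C = within 1σ̂, B = 1σ̂–2σ̂, A = 2σ̂–3σ̂, * = beyond 3σ̂; sign = side of CL): 1:-C, 2:-B, 3:-C, 4:-C, 5:+C, 6:+C, 7:+C, 8:-C, 9:-C, 10:-B, 11:-C
No rule fires across all 11 points.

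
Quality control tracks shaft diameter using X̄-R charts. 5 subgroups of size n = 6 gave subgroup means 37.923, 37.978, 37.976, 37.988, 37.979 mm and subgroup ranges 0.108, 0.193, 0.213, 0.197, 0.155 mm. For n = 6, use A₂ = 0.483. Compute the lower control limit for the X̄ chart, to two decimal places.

X̄̄ = (37.923 + 37.978 + 37.976 + 37.988 + 37.979) / 5 = 189.8440 / 5 = 37.9688
R̄ = (0.108 + 0.193 + 0.213 + 0.197 + 0.155) / 5 = 0.8660 / 5 = 0.1732
LCL = X̄̄ − A₂·R̄ = 37.9688 − 0.483 × 0.1732 = 37.8851

37.89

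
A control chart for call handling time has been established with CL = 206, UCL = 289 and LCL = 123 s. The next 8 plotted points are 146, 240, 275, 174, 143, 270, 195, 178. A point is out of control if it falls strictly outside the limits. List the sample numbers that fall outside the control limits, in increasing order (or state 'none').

none

All 8 points lie within [123, 289].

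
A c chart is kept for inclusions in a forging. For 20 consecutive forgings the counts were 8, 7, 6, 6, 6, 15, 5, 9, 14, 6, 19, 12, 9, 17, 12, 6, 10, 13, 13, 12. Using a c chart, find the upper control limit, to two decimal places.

c̄ = (8 + 7 + 6 + 6 + 6 + 15 + 5 + 9 + 14 + 6 + 19 + 12 + 9 + 17 + 12 + 6 + 10 + 13 + 13 + 12) / 20 = 205 / 20 = 10.2500
UCL = c̄ + 3√c̄ = 10.2500 + 3 × √10.2500 = 10.2500 + 3 × 3.2016 = 19.8547

19.85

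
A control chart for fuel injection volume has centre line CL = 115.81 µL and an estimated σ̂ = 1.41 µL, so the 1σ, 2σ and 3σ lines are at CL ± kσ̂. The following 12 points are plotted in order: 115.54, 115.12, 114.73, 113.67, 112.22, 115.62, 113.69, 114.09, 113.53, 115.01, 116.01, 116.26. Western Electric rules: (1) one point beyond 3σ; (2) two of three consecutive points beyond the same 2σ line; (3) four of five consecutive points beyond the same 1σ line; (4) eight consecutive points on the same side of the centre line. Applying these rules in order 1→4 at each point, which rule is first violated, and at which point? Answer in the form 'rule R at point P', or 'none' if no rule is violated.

rule 3 at point 8

Zone of each point (C = within 1σ̂, B = 1σ̂–2σ̂, A = 2σ̂–3σ̂, * = beyond 3σ̂; sign = side of CL): 1:-C, 2:-C, 3:-C, 4:-B, 5:-A, 6:-C, 7:-B, 8:-B, 9:-B, 10:-C, 11:+C, 12:+C
Rule 3 (four of five consecutive points beyond the same 1σ limit) is satisfied at point 8.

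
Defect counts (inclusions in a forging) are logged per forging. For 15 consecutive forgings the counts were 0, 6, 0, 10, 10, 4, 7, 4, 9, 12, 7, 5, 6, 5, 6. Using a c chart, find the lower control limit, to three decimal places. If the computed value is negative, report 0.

c̄ = (0 + 6 + 0 + 10 + 10 + 4 + 7 + 4 + 9 + 12 + 7 + 5 + 6 + 5 + 6) / 15 = 91 / 15 = 6.0667
LCL = c̄ − 3√c̄ = 6.0667 − 3 × 2.4631 = -1.3225 → 0 (cannot be negative)

0.000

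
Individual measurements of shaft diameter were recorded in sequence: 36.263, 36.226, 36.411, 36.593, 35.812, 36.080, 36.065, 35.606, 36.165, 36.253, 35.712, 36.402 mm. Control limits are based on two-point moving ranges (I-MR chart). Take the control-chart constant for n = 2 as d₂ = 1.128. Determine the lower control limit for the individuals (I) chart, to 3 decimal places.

35.212

X̄ = (36.263 + 36.226 + 36.411 + 36.593 + 35.812 + 36.080 + 36.065 + 35.606 + 36.165 + 36.253 + 35.712 + 36.402) / 12 = 36.1323
Moving ranges: 0.037, 0.185, 0.182, 0.781, 0.268, 0.015, 0.459, 0.559, 0.088, 0.541, 0.690; M̄R̄ = 3.8050 / 11 = 0.3459
LCL = X̄ − 3·M̄R̄/d₂ = 36.1323 − 3 × 0.3459 / 1.128 = 35.2124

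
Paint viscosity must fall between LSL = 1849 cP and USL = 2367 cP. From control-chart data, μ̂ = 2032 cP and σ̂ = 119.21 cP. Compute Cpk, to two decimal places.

0.51

Cpu = (USL − μ̂) / (3σ̂) = (2367 − 2032) / (3 × 119.21) = 0.9367; Cpl = (μ̂ − LSL) / (3σ̂) = (2032 − 1849) / (3 × 119.21) = 0.5117; Cpk = min(Cpu, Cpl) = 0.5117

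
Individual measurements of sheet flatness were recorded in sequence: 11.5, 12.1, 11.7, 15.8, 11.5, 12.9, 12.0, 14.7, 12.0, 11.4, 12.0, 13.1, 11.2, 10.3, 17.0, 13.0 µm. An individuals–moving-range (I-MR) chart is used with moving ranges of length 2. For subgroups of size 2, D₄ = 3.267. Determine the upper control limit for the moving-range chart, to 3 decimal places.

7.166

Moving ranges: 0.6, 0.4, 4.1, 4.3, 1.4, 0.9, 2.7, 2.7, 0.6, 0.6, 1.1, 1.9, 0.9, 6.7, 4.0; M̄R̄ = 32.9000 / 15 = 2.1933
UCL_MR = D₄·M̄R̄ = 3.267 × 2.1933 = 7.1656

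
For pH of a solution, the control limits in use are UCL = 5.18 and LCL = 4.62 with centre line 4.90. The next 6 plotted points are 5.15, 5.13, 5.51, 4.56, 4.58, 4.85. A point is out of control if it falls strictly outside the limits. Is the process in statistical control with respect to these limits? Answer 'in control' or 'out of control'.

out of control

Compare each point to [4.62, 5.18]: sample 3 = 5.51 > UCL; sample 4 = 4.56 < LCL; sample 5 = 4.58 < LCL.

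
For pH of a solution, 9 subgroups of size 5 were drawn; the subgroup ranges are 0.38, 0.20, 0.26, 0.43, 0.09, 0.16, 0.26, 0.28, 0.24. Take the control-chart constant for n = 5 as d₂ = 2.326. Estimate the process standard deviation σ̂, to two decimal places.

0.11

R̄ = (0.38 + 0.20 + 0.26 + 0.43 + 0.09 + 0.16 + 0.26 + 0.28 + 0.24) / 9 = 0.2556
σ̂ = R̄ / d₂ = 0.2556 / 2.326 = 0.1099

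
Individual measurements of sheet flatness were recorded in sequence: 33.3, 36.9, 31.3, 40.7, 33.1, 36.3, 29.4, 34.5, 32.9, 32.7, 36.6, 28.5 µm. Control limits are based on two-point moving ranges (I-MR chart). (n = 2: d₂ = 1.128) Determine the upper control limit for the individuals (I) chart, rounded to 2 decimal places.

47.20

X̄ = (33.3 + 36.9 + 31.3 + 40.7 + 33.1 + 36.3 + 29.4 + 34.5 + 32.9 + 32.7 + 36.6 + 28.5) / 12 = 33.8500
Moving ranges: 3.6, 5.6, 9.4, 7.6, 3.2, 6.9, 5.1, 1.6, 0.2, 3.9, 8.1; M̄R̄ = 55.2000 / 11 = 5.0182
UCL = X̄ + 3·M̄R̄/d₂ = 33.8500 + 3 × 5.0182 / 1.128 = 47.1962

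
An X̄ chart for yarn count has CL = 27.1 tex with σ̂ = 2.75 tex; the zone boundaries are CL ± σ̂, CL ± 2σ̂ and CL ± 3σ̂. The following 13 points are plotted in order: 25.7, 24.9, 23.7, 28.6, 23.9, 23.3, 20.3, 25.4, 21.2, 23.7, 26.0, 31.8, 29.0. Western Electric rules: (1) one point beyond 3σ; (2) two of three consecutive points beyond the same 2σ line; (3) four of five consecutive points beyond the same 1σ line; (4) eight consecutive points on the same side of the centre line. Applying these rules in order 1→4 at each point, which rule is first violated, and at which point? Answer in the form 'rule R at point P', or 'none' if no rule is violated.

rule 3 at point 7

Zone of each point (C = within 1σ̂, B = 1σ̂–2σ̂, A = 2σ̂–3σ̂, * = beyond 3σ̂; sign = side of CL): 1:-C, 2:-C, 3:-B, 4:+C, 5:-B, 6:-B, 7:-A, 8:-C, 9:-A, 10:-B, 11:-C, 12:+B, 13:+C
Rule 3 (four of five consecutive points beyond the same 1σ limit) is satisfied at point 7.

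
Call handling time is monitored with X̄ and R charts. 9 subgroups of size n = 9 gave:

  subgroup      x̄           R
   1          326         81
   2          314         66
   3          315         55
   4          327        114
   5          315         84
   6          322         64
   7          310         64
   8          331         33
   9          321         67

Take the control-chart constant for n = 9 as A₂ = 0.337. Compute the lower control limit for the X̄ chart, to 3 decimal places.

296.596

X̄̄ = (326 + 314 + 315 + 327 + 315 + 322 + 310 + 331 + 321) / 9 = 2881.0000 / 9 = 320.1111
R̄ = (81 + 66 + 55 + 114 + 84 + 64 + 64 + 33 + 67) / 9 = 628.0000 / 9 = 69.7778
LCL = X̄̄ − A₂·R̄ = 320.1111 − 0.337 × 69.7778 = 296.5960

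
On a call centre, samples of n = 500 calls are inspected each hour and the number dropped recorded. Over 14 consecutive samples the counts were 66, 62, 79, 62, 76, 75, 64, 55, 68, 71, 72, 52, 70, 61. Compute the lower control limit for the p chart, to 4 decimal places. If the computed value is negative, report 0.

0.0877

p̄ = Σdᵢ / (k·n) = 933 / (14 × 500) = 0.13329
LCL = p̄ − 3·√(p̄(1−p̄)/n) = 0.13329 − 3 × 0.01520 = 0.08769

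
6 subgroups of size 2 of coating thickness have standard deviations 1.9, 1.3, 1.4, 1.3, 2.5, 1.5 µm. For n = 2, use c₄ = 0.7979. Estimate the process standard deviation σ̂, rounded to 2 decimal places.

s̄ = (1.9 + 1.3 + 1.4 + 1.3 + 2.5 + 1.5) / 6 = 1.6500
σ̂ = s̄ / c₄ = 1.6500 / 0.7979 = 2.0679

2.07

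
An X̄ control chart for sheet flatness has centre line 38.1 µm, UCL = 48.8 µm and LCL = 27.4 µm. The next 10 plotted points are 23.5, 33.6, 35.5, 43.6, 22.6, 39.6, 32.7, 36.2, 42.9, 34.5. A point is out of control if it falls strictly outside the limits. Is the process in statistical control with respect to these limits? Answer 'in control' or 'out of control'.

out of control

Compare each point to [27.4, 48.8]: sample 1 = 23.5 < LCL; sample 5 = 22.6 < LCL.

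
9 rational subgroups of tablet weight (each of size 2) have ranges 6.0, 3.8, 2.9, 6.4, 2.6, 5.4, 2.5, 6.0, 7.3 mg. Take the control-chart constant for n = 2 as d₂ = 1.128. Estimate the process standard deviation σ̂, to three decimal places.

4.226

R̄ = (6.0 + 3.8 + 2.9 + 6.4 + 2.6 + 5.4 + 2.5 + 6.0 + 7.3) / 9 = 4.7667
σ̂ = R̄ / d₂ = 4.7667 / 1.128 = 4.2258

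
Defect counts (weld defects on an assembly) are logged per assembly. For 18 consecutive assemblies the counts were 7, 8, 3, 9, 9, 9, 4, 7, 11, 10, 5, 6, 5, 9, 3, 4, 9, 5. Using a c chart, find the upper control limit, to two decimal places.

c̄ = (7 + 8 + 3 + 9 + 9 + 9 + 4 + 7 + 11 + 10 + 5 + 6 + 5 + 9 + 3 + 4 + 9 + 5) / 18 = 123 / 18 = 6.8333
UCL = c̄ + 3√c̄ = 6.8333 + 3 × √6.8333 = 6.8333 + 3 × 2.6141 = 14.6755

14.68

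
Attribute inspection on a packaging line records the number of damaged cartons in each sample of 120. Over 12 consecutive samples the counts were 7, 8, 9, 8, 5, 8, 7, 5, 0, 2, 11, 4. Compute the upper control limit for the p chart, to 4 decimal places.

0.1119

p̄ = Σdᵢ / (k·n) = 74 / (12 × 120) = 0.05139
UCL = p̄ + 3·√(p̄(1−p̄)/n) = 0.05139 + 3 × √(0.05139×0.94861/120) = 0.05139 + 3 × 0.02016 = 0.11185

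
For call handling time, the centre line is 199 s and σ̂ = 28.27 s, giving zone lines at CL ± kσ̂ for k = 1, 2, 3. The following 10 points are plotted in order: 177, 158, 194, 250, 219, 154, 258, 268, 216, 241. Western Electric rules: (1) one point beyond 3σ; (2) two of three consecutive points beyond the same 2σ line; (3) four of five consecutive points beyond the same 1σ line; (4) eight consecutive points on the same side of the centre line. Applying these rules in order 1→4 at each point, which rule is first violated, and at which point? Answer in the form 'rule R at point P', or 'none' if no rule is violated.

Zone of each point (C = within 1σ̂, B = 1σ̂–2σ̂, A = 2σ̂–3σ̂, * = beyond 3σ̂; sign = side of CL): 1:-C, 2:-B, 3:-C, 4:+B, 5:+C, 6:-B, 7:+A, 8:+A, 9:+C, 10:+B
Rule 2 (two of three consecutive points beyond the same 2σ limit) is satisfied at point 8.

rule 2 at point 8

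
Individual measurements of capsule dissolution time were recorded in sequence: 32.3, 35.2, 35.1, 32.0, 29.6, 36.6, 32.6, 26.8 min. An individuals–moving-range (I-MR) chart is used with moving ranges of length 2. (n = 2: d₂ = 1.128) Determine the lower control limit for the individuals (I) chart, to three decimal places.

X̄ = (32.3 + 35.2 + 35.1 + 32.0 + 29.6 + 36.6 + 32.6 + 26.8) / 8 = 32.5250
Moving ranges: 2.9, 0.1, 3.1, 2.4, 7.0, 4.0, 5.8; M̄R̄ = 25.3000 / 7 = 3.6143
LCL = X̄ − 3·M̄R̄/d₂ = 32.5250 − 3 × 3.6143 / 1.128 = 22.9125

22.913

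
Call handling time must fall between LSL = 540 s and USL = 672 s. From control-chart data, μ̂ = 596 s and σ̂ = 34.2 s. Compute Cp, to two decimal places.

0.64

Cp = (USL − LSL) / (6σ̂) = (672 − 540) / (6 × 34.2) = 132.0000 / 205.2000 = 0.6433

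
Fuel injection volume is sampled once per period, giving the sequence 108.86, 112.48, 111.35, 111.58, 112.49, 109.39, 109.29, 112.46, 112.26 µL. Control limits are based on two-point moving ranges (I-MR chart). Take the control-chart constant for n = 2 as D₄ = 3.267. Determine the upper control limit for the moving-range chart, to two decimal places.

5.09

Moving ranges: 3.62, 1.13, 0.23, 0.91, 3.10, 0.10, 3.17, 0.20; M̄R̄ = 12.4600 / 8 = 1.5575
UCL_MR = D₄·M̄R̄ = 3.267 × 1.5575 = 5.0884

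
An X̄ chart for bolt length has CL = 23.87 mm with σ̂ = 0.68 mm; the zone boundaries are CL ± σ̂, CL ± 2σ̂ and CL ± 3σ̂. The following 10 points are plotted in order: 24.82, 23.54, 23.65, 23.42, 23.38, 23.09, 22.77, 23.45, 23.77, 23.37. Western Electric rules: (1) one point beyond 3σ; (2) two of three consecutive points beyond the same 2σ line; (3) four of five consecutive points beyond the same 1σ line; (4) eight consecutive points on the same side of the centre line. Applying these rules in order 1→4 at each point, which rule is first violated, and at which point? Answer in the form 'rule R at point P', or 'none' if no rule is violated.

Zone of each point (C = within 1σ̂, B = 1σ̂–2σ̂, A = 2σ̂–3σ̂, * = beyond 3σ̂; sign = side of CL): 1:+B, 2:-C, 3:-C, 4:-C, 5:-C, 6:-B, 7:-B, 8:-C, 9:-C, 10:-C
Rule 4 (eight consecutive points on the same side of the centre line) is satisfied at point 9.

rule 4 at point 9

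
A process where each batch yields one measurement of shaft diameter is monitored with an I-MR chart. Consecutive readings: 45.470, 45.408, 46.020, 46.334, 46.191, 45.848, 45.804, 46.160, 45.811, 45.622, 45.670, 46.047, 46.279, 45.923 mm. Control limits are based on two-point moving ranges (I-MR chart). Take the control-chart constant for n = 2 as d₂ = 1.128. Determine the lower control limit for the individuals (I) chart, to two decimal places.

X̄ = (45.470 + 45.408 + 46.020 + 46.334 + 46.191 + 45.848 + 45.804 + 46.160 + 45.811 + 45.622 + 45.670 + 46.047 + 46.279 + 45.923) / 14 = 45.8991
Moving ranges: 0.062, 0.612, 0.314, 0.143, 0.343, 0.044, 0.356, 0.349, 0.189, 0.048, 0.377, 0.232, 0.356; M̄R̄ = 3.4250 / 13 = 0.2635
LCL = X̄ − 3·M̄R̄/d₂ = 45.8991 − 3 × 0.2635 / 1.128 = 45.1984

45.20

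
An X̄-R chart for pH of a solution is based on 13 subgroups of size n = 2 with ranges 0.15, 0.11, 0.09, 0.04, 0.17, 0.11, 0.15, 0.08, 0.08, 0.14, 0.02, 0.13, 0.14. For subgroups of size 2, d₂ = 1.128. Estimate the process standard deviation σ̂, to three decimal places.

R̄ = (0.15 + 0.11 + 0.09 + 0.04 + 0.17 + 0.11 + 0.15 + 0.08 + 0.08 + 0.14 + 0.02 + 0.13 + 0.14) / 13 = 0.1085
σ̂ = R̄ / d₂ = 0.1085 / 1.128 = 0.0962

0.096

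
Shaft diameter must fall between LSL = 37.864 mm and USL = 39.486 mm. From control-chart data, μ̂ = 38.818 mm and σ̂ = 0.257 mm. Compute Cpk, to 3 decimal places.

Cpu = (USL − μ̂) / (3σ̂) = (39.486 − 38.818) / (3 × 0.257) = 0.8664; Cpl = (μ̂ − LSL) / (3σ̂) = (38.818 − 37.864) / (3 × 0.257) = 1.2374; Cpk = min(Cpu, Cpl) = 0.8664

0.866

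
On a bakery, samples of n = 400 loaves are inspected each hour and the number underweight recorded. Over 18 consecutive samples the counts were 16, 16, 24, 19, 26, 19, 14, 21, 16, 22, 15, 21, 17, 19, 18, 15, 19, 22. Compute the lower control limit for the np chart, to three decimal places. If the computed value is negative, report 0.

6.124

p̄ = Σdᵢ / (k·n) = 339 / (18 × 400) = 0.04708
LCL = np̄ − 3·√(np̄(1−p̄)) = 18.8333 − 3 × 4.2363 = 6.1243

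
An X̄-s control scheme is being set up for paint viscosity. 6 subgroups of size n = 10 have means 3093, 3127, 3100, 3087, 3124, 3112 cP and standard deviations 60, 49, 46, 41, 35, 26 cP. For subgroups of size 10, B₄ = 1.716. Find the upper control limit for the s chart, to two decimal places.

s̄ = (60 + 49 + 46 + 41 + 35 + 26) / 6 = 42.8333
UCL_s = B₄·s̄ = 1.716 × 42.8333 = 73.5020

73.50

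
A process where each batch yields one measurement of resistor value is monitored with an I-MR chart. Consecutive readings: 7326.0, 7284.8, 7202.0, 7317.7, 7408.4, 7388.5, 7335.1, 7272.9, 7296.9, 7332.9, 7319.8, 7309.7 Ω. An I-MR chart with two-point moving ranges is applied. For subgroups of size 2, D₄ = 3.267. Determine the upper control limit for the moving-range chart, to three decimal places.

163.083

Moving ranges: 41.2, 82.8, 115.7, 90.7, 19.9, 53.4, 62.2, 24.0, 36.0, 13.1, 10.1; M̄R̄ = 549.1000 / 11 = 49.9182
UCL_MR = D₄·M̄R̄ = 3.267 × 49.9182 = 163.0827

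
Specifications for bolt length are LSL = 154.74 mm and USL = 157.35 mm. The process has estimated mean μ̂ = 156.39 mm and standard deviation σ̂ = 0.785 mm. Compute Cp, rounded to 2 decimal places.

0.55

Cp = (USL − LSL) / (6σ̂) = (157.35 − 154.74) / (6 × 0.785) = 2.6100 / 4.7100 = 0.5541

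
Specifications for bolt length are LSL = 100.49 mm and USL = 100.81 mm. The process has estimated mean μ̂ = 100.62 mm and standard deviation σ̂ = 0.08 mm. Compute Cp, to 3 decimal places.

0.667

Cp = (USL − LSL) / (6σ̂) = (100.81 − 100.49) / (6 × 0.08) = 0.3200 / 0.4800 = 0.6667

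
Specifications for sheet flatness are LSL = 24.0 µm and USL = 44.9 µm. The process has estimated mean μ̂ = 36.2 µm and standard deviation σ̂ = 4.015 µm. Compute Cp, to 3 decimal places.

Cp = (USL − LSL) / (6σ̂) = (44.9 − 24.0) / (6 × 4.015) = 20.9000 / 24.0900 = 0.8676

0.868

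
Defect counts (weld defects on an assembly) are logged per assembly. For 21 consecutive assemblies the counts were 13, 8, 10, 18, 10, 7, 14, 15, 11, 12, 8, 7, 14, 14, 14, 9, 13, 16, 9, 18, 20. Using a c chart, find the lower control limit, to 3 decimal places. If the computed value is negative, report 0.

1.825

c̄ = (13 + 8 + 10 + 18 + 10 + 7 + 14 + 15 + 11 + 12 + 8 + 7 + 14 + 14 + 14 + 9 + 13 + 16 + 9 + 18 + 20) / 21 = 260 / 21 = 12.3810
LCL = c̄ − 3√c̄ = 12.3810 − 3 × 3.5187 = 1.8250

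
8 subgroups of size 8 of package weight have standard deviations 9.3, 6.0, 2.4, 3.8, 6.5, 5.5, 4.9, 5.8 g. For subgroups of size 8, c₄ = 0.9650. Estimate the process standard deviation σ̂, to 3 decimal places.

s̄ = (9.3 + 6.0 + 2.4 + 3.8 + 6.5 + 5.5 + 4.9 + 5.8) / 8 = 5.5250
σ̂ = s̄ / c₄ = 5.5250 / 0.9650 = 5.7254

5.725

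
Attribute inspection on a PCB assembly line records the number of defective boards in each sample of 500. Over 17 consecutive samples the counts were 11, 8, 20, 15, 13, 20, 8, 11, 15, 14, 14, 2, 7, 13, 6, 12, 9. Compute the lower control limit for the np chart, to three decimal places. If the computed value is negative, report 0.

1.529

p̄ = Σdᵢ / (k·n) = 198 / (17 × 500) = 0.02329
LCL = np̄ − 3·√(np̄(1−p̄)) = 11.6471 − 3 × 3.3728 = 1.5287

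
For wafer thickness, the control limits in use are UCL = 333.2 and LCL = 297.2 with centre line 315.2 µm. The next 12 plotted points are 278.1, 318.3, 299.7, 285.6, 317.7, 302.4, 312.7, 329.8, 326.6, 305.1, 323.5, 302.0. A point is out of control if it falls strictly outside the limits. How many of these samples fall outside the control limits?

2

Compare each point to [297.2, 333.2]: sample 1 = 278.1 < LCL; sample 4 = 285.6 < LCL.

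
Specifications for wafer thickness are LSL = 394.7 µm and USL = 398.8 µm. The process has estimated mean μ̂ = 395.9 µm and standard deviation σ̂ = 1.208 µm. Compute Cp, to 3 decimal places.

Cp = (USL − LSL) / (6σ̂) = (398.8 − 394.7) / (6 × 1.208) = 4.1000 / 7.2480 = 0.5657

0.566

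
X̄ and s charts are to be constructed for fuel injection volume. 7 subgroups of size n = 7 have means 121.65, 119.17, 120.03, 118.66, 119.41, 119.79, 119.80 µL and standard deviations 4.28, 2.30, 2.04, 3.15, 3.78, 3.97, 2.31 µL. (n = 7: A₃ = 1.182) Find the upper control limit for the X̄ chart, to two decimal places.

123.47

X̄̄ = (121.65 + 119.17 + 120.03 + 118.66 + 119.41 + 119.79 + 119.80) / 7 = 119.7871
s̄ = (4.28 + 2.30 + 2.04 + 3.15 + 3.78 + 3.97 + 2.31) / 7 = 3.1186
UCL = X̄̄ + A₃·s̄ = 119.7871 + 1.182 × 3.1186 = 123.4733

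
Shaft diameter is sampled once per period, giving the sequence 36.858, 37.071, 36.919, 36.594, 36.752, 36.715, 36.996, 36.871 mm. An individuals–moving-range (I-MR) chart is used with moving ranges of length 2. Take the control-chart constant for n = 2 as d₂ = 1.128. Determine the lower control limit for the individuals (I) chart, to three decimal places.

X̄ = (36.858 + 37.071 + 36.919 + 36.594 + 36.752 + 36.715 + 36.996 + 36.871) / 8 = 36.8470
Moving ranges: 0.213, 0.152, 0.325, 0.158, 0.037, 0.281, 0.125; M̄R̄ = 1.2910 / 7 = 0.1844
LCL = X̄ − 3·M̄R̄/d₂ = 36.8470 − 3 × 0.1844 / 1.128 = 36.3565

36.356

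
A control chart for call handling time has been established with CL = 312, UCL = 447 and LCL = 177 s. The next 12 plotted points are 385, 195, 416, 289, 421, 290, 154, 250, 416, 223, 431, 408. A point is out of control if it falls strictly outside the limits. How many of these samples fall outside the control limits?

Compare each point to [177, 447]: sample 7 = 154 < LCL.

1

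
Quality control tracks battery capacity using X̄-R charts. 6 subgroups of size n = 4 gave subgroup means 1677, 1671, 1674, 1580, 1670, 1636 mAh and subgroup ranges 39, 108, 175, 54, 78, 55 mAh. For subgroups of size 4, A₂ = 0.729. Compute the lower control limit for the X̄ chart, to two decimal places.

1589.49

X̄̄ = (1677 + 1671 + 1674 + 1580 + 1670 + 1636) / 6 = 9908.0000 / 6 = 1651.3333
R̄ = (39 + 108 + 175 + 54 + 78 + 55) / 6 = 509.0000 / 6 = 84.8333
LCL = X̄̄ − A₂·R̄ = 1651.3333 − 0.729 × 84.8333 = 1589.4898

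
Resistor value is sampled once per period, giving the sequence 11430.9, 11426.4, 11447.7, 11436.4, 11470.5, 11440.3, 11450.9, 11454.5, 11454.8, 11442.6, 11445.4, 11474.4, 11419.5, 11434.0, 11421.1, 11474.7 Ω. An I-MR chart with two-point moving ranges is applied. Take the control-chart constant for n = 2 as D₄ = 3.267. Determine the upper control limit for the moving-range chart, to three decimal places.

Moving ranges: 4.5, 21.3, 11.3, 34.1, 30.2, 10.6, 3.6, 0.3, 12.2, 2.8, 29.0, 54.9, 14.5, 12.9, 53.6; M̄R̄ = 295.8000 / 15 = 19.7200
UCL_MR = D₄·M̄R̄ = 3.267 × 19.7200 = 64.4252

64.425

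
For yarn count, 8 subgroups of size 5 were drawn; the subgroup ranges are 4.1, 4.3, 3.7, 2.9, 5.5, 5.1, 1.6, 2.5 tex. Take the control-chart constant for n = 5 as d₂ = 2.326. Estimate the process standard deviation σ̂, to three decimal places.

R̄ = (4.1 + 4.3 + 3.7 + 2.9 + 5.5 + 5.1 + 1.6 + 2.5) / 8 = 3.7125
σ̂ = R̄ / d₂ = 3.7125 / 2.326 = 1.5961

1.596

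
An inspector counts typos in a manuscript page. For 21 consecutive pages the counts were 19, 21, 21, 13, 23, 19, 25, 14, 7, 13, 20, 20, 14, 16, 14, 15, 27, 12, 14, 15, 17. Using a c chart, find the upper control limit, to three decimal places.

c̄ = (19 + 21 + 21 + 13 + 23 + 19 + 25 + 14 + 7 + 13 + 20 + 20 + 14 + 16 + 14 + 15 + 27 + 12 + 14 + 15 + 17) / 21 = 359 / 21 = 17.0952
UCL = c̄ + 3√c̄ = 17.0952 + 3 × √17.0952 = 17.0952 + 3 × 4.1346 = 29.4992

29.499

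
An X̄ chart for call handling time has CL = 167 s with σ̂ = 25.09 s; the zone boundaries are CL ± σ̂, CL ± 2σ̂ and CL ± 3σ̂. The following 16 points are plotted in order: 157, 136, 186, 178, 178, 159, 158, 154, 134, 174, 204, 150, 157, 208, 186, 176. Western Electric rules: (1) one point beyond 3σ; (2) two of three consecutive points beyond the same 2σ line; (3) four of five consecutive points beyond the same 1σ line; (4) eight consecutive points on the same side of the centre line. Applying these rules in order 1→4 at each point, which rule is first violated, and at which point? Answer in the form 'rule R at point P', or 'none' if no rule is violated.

Zone of each point (C = within 1σ̂, B = 1σ̂–2σ̂, A = 2σ̂–3σ̂, * = beyond 3σ̂; sign = side of CL): 1:-C, 2:-B, 3:+C, 4:+C, 5:+C, 6:-C, 7:-C, 8:-C, 9:-B, 10:+C, 11:+B, 12:-C, 13:-C, 14:+B, 15:+C, 16:+C
No rule fires across all 16 points.

none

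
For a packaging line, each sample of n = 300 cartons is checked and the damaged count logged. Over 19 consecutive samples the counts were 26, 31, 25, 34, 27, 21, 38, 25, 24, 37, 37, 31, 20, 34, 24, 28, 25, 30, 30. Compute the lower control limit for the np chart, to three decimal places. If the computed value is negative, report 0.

p̄ = Σdᵢ / (k·n) = 547 / (19 × 300) = 0.09596
LCL = np̄ − 3·√(np̄(1−p̄)) = 28.7895 − 3 × 5.1016 = 13.4846

13.485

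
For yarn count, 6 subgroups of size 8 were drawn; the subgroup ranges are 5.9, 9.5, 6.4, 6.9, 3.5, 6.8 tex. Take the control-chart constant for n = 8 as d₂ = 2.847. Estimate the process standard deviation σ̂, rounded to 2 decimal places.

R̄ = (5.9 + 9.5 + 6.4 + 6.9 + 3.5 + 6.8) / 6 = 6.5000
σ̂ = R̄ / d₂ = 6.5000 / 2.847 = 2.2831

2.28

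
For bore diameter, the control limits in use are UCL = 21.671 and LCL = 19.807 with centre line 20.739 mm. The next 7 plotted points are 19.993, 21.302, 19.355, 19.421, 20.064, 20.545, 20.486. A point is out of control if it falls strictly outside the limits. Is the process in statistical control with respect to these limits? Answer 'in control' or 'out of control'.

Compare each point to [19.807, 21.671]: sample 3 = 19.355 < LCL; sample 4 = 19.421 < LCL.

out of control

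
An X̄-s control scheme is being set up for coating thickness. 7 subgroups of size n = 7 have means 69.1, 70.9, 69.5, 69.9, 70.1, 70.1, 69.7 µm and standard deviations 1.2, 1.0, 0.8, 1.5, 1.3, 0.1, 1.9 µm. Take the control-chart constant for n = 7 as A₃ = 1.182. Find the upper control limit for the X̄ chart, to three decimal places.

X̄̄ = (69.1 + 70.9 + 69.5 + 69.9 + 70.1 + 70.1 + 69.7) / 7 = 69.9000
s̄ = (1.2 + 1.0 + 0.8 + 1.5 + 1.3 + 0.1 + 1.9) / 7 = 1.1143
UCL = X̄̄ + A₃·s̄ = 69.9000 + 1.182 × 1.1143 = 71.2171

71.217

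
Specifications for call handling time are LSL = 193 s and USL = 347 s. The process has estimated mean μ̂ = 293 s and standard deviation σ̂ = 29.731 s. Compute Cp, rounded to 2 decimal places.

0.86

Cp = (USL − LSL) / (6σ̂) = (347 − 193) / (6 × 29.731) = 154.0000 / 178.3860 = 0.8633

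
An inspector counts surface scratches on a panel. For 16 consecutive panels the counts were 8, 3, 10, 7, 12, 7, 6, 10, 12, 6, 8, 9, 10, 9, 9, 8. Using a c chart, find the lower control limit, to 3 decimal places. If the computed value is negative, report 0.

0.000

c̄ = (8 + 3 + 10 + 7 + 12 + 7 + 6 + 10 + 12 + 6 + 8 + 9 + 10 + 9 + 9 + 8) / 16 = 134 / 16 = 8.3750
LCL = c̄ − 3√c̄ = 8.3750 − 3 × 2.8940 = -0.3069 → 0 (cannot be negative)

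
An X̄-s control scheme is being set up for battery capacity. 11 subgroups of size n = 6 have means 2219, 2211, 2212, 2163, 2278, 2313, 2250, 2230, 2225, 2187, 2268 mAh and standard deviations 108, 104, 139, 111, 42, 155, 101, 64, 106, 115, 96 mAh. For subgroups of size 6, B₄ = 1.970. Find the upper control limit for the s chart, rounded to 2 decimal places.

s̄ = (108 + 104 + 139 + 111 + 42 + 155 + 101 + 64 + 106 + 115 + 96) / 11 = 103.7273
UCL_s = B₄·s̄ = 1.970 × 103.7273 = 204.3427

204.34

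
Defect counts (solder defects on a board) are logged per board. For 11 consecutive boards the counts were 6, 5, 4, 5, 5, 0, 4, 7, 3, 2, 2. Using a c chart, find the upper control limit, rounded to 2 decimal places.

9.84

c̄ = (6 + 5 + 4 + 5 + 5 + 0 + 4 + 7 + 3 + 2 + 2) / 11 = 43 / 11 = 3.9091
UCL = c̄ + 3√c̄ = 3.9091 + 3 × √3.9091 = 3.9091 + 3 × 1.9771 = 9.8405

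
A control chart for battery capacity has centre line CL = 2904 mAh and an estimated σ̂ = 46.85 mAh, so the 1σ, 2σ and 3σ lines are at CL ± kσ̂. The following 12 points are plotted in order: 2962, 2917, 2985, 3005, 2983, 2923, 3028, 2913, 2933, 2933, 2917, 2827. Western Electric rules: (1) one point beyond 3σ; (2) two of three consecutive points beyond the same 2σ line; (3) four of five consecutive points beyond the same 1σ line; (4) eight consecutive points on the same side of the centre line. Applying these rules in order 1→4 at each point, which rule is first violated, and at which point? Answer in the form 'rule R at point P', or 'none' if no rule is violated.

rule 3 at point 5

Zone of each point (C = within 1σ̂, B = 1σ̂–2σ̂, A = 2σ̂–3σ̂, * = beyond 3σ̂; sign = side of CL): 1:+B, 2:+C, 3:+B, 4:+A, 5:+B, 6:+C, 7:+A, 8:+C, 9:+C, 10:+C, 11:+C, 12:-B
Rule 3 (four of five consecutive points beyond the same 1σ limit) is satisfied at point 5.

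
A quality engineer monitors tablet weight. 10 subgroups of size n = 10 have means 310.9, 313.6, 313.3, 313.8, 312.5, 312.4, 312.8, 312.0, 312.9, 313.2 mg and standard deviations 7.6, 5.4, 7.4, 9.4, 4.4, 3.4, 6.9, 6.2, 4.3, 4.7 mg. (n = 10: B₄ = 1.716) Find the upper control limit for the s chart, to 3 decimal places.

10.245

s̄ = (7.6 + 5.4 + 7.4 + 9.4 + 4.4 + 3.4 + 6.9 + 6.2 + 4.3 + 4.7) / 10 = 5.9700
UCL_s = B₄·s̄ = 1.716 × 5.9700 = 10.2445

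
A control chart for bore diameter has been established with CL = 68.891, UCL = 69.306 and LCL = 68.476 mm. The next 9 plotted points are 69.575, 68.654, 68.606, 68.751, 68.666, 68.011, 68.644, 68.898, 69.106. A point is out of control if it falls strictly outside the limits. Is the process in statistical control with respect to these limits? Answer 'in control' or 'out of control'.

Compare each point to [68.476, 69.306]: sample 1 = 69.575 > UCL; sample 6 = 68.011 < LCL.

out of control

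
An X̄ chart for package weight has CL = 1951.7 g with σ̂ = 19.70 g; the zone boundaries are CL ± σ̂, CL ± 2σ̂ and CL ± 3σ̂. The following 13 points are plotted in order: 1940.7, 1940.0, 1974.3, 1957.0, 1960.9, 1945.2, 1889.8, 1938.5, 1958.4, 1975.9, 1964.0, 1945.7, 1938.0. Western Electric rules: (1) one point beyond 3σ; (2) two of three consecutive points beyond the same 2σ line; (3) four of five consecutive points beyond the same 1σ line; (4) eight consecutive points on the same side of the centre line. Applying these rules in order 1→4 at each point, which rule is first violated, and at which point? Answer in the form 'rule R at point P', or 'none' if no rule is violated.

rule 1 at point 7

Zone of each point (C = within 1σ̂, B = 1σ̂–2σ̂, A = 2σ̂–3σ̂, * = beyond 3σ̂; sign = side of CL): 1:-C, 2:-C, 3:+B, 4:+C, 5:+C, 6:-C, 7:-*, 8:-C, 9:+C, 10:+B, 11:+C, 12:-C, 13:-C
Rule 1 (one point beyond the 3σ limits) is satisfied at point 7.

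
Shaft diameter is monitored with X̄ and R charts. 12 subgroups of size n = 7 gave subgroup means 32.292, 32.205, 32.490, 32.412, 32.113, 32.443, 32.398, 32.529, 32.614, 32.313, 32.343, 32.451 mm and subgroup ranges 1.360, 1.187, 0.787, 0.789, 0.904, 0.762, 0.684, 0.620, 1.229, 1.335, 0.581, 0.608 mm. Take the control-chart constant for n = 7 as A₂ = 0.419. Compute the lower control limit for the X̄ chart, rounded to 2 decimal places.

X̄̄ = (32.292 + 32.205 + 32.490 + 32.412 + 32.113 + 32.443 + 32.398 + 32.529 + 32.614 + 32.313 + 32.343 + 32.451) / 12 = 388.6030 / 12 = 32.3836
R̄ = (1.360 + 1.187 + 0.787 + 0.789 + 0.904 + 0.762 + 0.684 + 0.620 + 1.229 + 1.335 + 0.581 + 0.608) / 12 = 10.8460 / 12 = 0.9038
LCL = X̄̄ − A₂·R̄ = 32.3836 − 0.419 × 0.9038 = 32.0049

32.00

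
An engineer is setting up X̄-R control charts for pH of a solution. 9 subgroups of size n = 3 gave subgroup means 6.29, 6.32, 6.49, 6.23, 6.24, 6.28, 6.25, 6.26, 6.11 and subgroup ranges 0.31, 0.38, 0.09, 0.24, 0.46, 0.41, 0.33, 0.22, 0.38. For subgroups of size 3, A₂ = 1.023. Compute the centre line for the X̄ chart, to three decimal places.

6.274

X̄̄ = (6.29 + 6.32 + 6.49 + 6.23 + 6.24 + 6.28 + 6.25 + 6.26 + 6.11) / 9 = 56.4700 / 9 = 6.2744
CL = X̄̄ = 6.2744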